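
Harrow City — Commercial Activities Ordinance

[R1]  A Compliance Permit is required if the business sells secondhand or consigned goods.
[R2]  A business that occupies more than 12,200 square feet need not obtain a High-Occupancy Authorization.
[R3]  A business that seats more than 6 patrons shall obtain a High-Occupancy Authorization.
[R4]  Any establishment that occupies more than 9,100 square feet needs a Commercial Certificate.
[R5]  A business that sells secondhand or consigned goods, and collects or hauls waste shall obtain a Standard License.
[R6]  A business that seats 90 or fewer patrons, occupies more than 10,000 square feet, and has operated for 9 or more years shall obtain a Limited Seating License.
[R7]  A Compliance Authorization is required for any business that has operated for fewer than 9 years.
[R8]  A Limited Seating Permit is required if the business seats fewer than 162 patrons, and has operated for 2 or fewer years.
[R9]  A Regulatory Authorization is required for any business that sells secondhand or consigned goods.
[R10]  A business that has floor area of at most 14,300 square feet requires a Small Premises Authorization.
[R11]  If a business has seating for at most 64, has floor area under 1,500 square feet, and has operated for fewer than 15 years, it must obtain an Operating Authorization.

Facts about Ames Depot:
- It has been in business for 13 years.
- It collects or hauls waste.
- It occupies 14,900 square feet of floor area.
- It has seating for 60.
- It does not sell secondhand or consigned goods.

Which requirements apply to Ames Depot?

Commercial Certificate, Limited Seating License

[R1] does not sell secondhand or consigned goods → Compliance Permit not required.
[R2] floor area 14,900 square feet > 12,200 square feet → exempt from High-Occupancy Authorization.
[R3] seating 60 > 6 → High-Occupancy Authorization required.
[R4] floor area 14,900 square feet > 9,100 square feet → Commercial Certificate required.
[R5] does not sell secondhand or consigned goods; collects or hauls waste → Standard License not required.
[R6] seating 60 ≤ 90; floor area 14,900 square feet > 10,000 square feet; years in business 13 ≥ 9 → Limited Seating License required.
[R7] years in business 13 ≥ 9 → Compliance Authorization not required.
[R8] seating 60 < 162; years in business 13 > 2 → Limited Seating Permit not required.
[R9] does not sell secondhand or consigned goods → Regulatory Authorization not required.
[R10] floor area 14,900 square feet > 14,300 square feet → Small Premises Authorization not required.
[R11] seating 60 ≤ 64; floor area 14,900 square feet ≥ 1,500 square feet; years in business 13 < 15 → Operating Authorization not required.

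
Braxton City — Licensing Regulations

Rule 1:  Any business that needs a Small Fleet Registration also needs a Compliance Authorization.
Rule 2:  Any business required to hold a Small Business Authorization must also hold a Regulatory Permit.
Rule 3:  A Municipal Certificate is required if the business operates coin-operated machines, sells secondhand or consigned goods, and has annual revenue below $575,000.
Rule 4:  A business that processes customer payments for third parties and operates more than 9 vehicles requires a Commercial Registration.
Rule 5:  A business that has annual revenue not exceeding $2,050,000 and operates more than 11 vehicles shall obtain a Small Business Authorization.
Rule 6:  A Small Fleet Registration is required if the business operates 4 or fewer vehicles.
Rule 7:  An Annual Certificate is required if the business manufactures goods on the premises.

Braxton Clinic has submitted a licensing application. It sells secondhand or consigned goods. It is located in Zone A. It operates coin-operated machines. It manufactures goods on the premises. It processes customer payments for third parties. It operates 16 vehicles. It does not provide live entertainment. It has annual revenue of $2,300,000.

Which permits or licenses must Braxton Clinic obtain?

Annual Certificate, Commercial Registration

Rule 1: Small Fleet Registration is not required → no effect.
Rule 2: Small Business Authorization is not required → no effect.
Rule 3: operates coin-operated machines; sells secondhand or consigned goods; revenue $2,300,000 ≥ $575,000 → Municipal Certificate not required.
Rule 4: processes customer payments for third parties; vehicles 16 > 9 → Commercial Registration required.
Rule 5: revenue $2,300,000 > $2,050,000; vehicles 16 > 11 → Small Business Authorization not required.
Rule 6: vehicles 16 > 4 → Small Fleet Registration not required.
Rule 7: manufactures goods on the premises → Annual Certificate required.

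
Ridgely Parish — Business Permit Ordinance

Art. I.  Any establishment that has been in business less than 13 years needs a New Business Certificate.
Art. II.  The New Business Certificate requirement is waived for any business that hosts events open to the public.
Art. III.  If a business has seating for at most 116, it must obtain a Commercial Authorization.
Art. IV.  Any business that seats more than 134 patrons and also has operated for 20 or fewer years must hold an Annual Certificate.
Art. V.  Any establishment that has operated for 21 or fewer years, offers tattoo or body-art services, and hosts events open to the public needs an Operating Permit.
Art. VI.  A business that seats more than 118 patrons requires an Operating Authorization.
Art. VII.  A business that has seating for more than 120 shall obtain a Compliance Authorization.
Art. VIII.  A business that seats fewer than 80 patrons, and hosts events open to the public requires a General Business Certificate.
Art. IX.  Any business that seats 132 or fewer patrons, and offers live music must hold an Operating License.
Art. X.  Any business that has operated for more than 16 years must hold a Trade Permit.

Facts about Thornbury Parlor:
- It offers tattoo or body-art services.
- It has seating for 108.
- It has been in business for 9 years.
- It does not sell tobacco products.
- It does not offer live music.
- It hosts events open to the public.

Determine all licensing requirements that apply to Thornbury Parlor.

Commercial Authorization, Operating Permit

Art. I. years in business 9 < 13 → New Business Certificate required.
Art. II. hosts events open to the public → exempt from New Business Certificate.
Art. III. seating 108 ≤ 116 → Commercial Authorization required.
Art. IV. seating 108 ≤ 134; years in business 9 ≤ 20 → Annual Certificate not required.
Art. V. years in business 9 ≤ 21; offers tattoo or body-art services; hosts events open to the public → Operating Permit required.
Art. VI. seating 108 ≤ 118 → Operating Authorization not required.
Art. VII. seating 108 ≤ 120 → Compliance Authorization not required.
Art. VIII. seating 108 ≥ 80; hosts events open to the public → General Business Certificate not required.
Art. IX. seating 108 ≤ 132; does not offer live music → Operating License not required.
Art. X. years in business 9 ≤ 16 → Trade Permit not required.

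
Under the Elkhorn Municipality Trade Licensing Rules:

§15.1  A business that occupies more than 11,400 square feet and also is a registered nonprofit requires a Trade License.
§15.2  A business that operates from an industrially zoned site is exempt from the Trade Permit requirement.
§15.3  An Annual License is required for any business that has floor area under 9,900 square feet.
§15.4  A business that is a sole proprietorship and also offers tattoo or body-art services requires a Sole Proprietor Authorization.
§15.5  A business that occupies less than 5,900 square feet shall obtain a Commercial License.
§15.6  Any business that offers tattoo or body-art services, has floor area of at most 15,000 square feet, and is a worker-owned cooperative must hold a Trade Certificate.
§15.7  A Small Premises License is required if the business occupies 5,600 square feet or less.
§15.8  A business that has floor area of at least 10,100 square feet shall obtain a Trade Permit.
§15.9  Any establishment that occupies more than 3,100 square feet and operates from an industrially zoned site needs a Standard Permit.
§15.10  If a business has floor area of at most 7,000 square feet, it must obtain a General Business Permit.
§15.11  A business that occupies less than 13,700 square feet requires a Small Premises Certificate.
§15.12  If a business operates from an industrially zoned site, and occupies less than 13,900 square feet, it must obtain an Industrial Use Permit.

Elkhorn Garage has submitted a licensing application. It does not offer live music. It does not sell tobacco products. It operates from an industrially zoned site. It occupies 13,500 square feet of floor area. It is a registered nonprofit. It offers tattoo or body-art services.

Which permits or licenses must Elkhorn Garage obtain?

§15.1 floor area 13,500 square feet > 11,400 square feet; is a registered nonprofit → Trade License required.
§15.2 operates from an industrially zoned site → exempt from Trade Permit.
§15.3 floor area 13,500 square feet ≥ 9,900 square feet → Annual License not required.
§15.4 is a registered nonprofit (not: is a sole proprietorship); offers tattoo or body-art services → Sole Proprietor Authorization not required.
§15.5 floor area 13,500 square feet ≥ 5,900 square feet → Commercial License not required.
§15.6 offers tattoo or body-art services; floor area 13,500 square feet ≤ 15,000 square feet; is a registered nonprofit (not: is a worker-owned cooperative) → Trade Certificate not required.
§15.7 floor area 13,500 square feet > 5,600 square feet → Small Premises License not required.
§15.8 floor area 13,500 square feet ≥ 10,100 square feet → Trade Permit required.
§15.9 floor area 13,500 square feet > 3,100 square feet; operates from an industrially zoned site → Standard Permit required.
§15.10 floor area 13,500 square feet > 7,000 square feet → General Business Permit not required.
§15.11 floor area 13,500 square feet < 13,700 square feet → Small Premises Certificate required.
§15.12 operates from an industrially zoned site; floor area 13,500 square feet < 13,900 square feet → Industrial Use Permit required.

Industrial Use Permit, Small Premises Certificate, Standard Permit, Trade License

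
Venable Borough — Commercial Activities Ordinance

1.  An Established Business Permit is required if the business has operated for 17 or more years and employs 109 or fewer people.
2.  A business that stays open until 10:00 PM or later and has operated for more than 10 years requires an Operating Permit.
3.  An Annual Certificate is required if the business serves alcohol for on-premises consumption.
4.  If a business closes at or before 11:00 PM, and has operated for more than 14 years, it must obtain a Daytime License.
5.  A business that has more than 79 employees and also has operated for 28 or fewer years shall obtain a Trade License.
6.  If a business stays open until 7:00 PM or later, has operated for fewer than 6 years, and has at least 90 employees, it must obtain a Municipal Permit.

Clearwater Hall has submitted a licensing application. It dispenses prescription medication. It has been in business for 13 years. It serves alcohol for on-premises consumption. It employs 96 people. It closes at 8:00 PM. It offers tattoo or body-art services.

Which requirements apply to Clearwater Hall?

1. years in business 13 < 17; employees 96 ≤ 109 → Established Business Permit not required.
2. closes 8:00 PM, at/before 10:00 PM; years in business 13 > 10 → Operating Permit not required.
3. serves alcohol for on-premises consumption → Annual Certificate required.
4. closes 8:00 PM, at/before 11:00 PM; years in business 13 ≤ 14 → Daytime License not required.
5. employees 96 > 79; years in business 13 ≤ 28 → Trade License required.
6. closes 8:00 PM, after 7:00 PM; years in business 13 ≥ 6; employees 96 ≥ 90 → Municipal Permit not required.

Annual Certificate, Trade License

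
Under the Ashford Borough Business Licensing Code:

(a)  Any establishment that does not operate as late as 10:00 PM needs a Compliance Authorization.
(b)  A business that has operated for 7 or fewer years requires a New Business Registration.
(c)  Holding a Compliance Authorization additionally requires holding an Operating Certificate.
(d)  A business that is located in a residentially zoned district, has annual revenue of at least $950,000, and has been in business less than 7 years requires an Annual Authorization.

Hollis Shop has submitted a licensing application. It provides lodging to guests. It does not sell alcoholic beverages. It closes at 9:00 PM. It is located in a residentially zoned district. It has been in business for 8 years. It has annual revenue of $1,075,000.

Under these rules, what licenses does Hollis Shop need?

(a) closes 9:00 PM, at/before 10:00 PM → Compliance Authorization required.
(b) years in business 8 > 7 → New Business Registration not required.
(c) Compliance Authorization is required → Operating Certificate also required.
(d) is located in a residentially zoned district; revenue $1,075,000 ≥ $950,000; years in business 8 ≥ 7 → Annual Authorization not required.

Compliance Authorization, Operating Certificate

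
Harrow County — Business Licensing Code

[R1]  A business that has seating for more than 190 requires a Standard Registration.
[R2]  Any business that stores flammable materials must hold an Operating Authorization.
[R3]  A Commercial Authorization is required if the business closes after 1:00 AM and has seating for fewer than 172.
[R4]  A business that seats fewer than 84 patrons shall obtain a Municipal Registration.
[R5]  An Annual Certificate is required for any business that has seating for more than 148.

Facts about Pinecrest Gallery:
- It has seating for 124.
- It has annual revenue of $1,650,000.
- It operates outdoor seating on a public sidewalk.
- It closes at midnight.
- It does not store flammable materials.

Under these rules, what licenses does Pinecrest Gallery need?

None

[R1] seating 124 ≤ 190 → Standard Registration not required.
[R2] does not store flammable materials → Operating Authorization not required.
[R3] closes midnight, at/before 1:00 AM; seating 124 < 172 → Commercial Authorization not required.
[R4] seating 124 ≥ 84 → Municipal Registration not required.
[R5] seating 124 ≤ 148 → Annual Certificate not required.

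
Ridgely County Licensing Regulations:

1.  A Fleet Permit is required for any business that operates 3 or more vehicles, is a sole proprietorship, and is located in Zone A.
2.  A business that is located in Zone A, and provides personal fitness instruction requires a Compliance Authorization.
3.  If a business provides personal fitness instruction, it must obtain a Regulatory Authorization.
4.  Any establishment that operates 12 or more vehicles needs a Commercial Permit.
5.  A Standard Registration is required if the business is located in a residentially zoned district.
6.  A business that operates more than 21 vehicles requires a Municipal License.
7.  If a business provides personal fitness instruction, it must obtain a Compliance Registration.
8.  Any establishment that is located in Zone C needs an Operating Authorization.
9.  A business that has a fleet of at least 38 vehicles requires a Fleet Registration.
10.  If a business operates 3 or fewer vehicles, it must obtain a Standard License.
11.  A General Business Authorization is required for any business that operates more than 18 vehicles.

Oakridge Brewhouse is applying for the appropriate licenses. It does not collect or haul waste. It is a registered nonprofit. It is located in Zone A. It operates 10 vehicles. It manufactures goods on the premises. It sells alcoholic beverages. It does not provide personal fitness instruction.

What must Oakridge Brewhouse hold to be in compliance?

None

1. vehicles 10 ≥ 3; is a registered nonprofit (not: is a sole proprietorship); is located in Zone A → Fleet Permit not required.
2. is located in Zone A; does not provide personal fitness instruction → Compliance Authorization not required.
3. does not provide personal fitness instruction → Regulatory Authorization not required.
4. vehicles 10 < 12 → Commercial Permit not required.
5. is located in Zone A (not: is located in a residentially zoned district) → Standard Registration not required.
6. vehicles 10 ≤ 21 → Municipal License not required.
7. does not provide personal fitness instruction → Compliance Registration not required.
8. is located in Zone A (not: is located in Zone C) → Operating Authorization not required.
9. vehicles 10 < 38 → Fleet Registration not required.
10. vehicles 10 > 3 → Standard License not required.
11. vehicles 10 ≤ 18 → General Business Authorization not required.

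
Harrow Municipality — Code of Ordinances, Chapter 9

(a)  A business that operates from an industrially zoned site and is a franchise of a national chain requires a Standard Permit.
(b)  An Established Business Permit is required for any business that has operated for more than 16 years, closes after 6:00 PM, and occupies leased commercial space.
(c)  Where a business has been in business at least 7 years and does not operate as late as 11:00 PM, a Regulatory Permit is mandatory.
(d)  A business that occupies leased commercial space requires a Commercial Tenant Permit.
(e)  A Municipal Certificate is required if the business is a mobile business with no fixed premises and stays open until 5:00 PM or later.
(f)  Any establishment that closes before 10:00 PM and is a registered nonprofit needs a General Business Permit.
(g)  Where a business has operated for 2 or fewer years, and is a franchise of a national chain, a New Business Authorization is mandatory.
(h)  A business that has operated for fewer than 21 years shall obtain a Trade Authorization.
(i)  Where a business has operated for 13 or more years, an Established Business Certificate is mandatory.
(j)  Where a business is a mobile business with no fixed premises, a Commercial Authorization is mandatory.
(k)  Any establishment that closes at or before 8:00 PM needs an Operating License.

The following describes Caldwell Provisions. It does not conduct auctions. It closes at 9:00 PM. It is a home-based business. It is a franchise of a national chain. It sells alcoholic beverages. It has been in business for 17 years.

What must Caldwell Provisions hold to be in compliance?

(a) is a home-based business (not: operates from an industrially zoned site); is a franchise of a national chain → Standard Permit not required.
(b) years in business 17 > 16; closes 9:00 PM, after 6:00 PM; is a home-based business (not: occupies leased commercial space) → Established Business Permit not required.
(c) years in business 17 ≥ 7; closes 9:00 PM, at/before 11:00 PM → Regulatory Permit required.
(d) is a home-based business (not: occupies leased commercial space) → Commercial Tenant Permit not required.
(e) is a home-based business (not: is a mobile business with no fixed premises); closes 9:00 PM, after 5:00 PM → Municipal Certificate not required.
(f) closes 9:00 PM, at/before 10:00 PM; is a franchise of a national chain (not: is a registered nonprofit) → General Business Permit not required.
(g) years in business 17 > 2; is a franchise of a national chain → New Business Authorization not required.
(h) years in business 17 < 21 → Trade Authorization required.
(i) years in business 17 ≥ 13 → Established Business Certificate required.
(j) is a home-based business (not: is a mobile business with no fixed premises) → Commercial Authorization not required.
(k) closes 9:00 PM, after 8:00 PM → Operating License not required.

Established Business Certificate, Regulatory Permit, Trade Authorization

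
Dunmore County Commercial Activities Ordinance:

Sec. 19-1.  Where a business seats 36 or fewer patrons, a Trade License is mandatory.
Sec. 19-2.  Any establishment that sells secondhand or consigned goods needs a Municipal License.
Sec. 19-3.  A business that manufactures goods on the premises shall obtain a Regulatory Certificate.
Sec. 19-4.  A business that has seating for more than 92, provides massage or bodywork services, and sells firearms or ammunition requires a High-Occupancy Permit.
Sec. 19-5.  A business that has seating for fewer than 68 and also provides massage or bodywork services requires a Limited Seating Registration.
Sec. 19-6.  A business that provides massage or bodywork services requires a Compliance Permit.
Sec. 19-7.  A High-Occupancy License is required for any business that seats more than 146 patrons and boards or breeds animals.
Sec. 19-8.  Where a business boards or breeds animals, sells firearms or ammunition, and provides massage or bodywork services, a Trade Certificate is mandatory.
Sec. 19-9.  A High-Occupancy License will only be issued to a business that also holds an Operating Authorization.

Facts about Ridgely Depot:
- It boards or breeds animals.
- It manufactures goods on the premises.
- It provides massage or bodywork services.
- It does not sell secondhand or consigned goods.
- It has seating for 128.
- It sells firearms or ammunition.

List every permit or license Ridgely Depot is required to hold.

Compliance Permit, High-Occupancy Permit, Regulatory Certificate, Trade Certificate

Sec. 19-1. seating 128 > 36 → Trade License not required.
Sec. 19-2. does not sell secondhand or consigned goods → Municipal License not required.
Sec. 19-3. manufactures goods on the premises → Regulatory Certificate required.
Sec. 19-4. seating 128 > 92; provides massage or bodywork services; sells firearms or ammunition → High-Occupancy Permit required.
Sec. 19-5. seating 128 ≥ 68; provides massage or bodywork services → Limited Seating Registration not required.
Sec. 19-6. provides massage or bodywork services → Compliance Permit required.
Sec. 19-7. seating 128 ≤ 146; boards or breeds animals → High-Occupancy License not required.
Sec. 19-8. boards or breeds animals; sells firearms or ammunition; provides massage or bodywork services → Trade Certificate required.
Sec. 19-9. High-Occupancy License is not required → no effect.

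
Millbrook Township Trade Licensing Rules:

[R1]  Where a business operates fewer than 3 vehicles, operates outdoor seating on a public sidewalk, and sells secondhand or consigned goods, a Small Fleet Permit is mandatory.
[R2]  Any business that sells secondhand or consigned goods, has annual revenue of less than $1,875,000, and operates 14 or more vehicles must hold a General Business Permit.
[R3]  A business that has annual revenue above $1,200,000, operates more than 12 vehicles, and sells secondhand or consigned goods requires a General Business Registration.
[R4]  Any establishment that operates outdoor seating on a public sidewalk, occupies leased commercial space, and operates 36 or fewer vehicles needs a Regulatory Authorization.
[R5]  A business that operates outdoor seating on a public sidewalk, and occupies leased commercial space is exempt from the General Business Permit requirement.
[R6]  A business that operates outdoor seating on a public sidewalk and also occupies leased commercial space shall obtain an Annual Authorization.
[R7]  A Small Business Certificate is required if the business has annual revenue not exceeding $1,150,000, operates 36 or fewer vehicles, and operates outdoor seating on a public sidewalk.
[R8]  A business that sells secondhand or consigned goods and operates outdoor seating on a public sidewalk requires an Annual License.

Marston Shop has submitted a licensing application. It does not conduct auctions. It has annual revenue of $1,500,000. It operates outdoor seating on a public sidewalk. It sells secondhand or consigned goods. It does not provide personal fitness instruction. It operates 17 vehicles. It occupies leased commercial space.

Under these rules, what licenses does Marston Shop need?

[R1] vehicles 17 ≥ 3; operates outdoor seating on a public sidewalk; sells secondhand or consigned goods → Small Fleet Permit not required.
[R2] sells secondhand or consigned goods; revenue $1,500,000 < $1,875,000; vehicles 17 ≥ 14 → General Business Permit required.
[R3] revenue $1,500,000 > $1,200,000; vehicles 17 > 12; sells secondhand or consigned goods → General Business Registration required.
[R4] operates outdoor seating on a public sidewalk; occupies leased commercial space; vehicles 17 ≤ 36 → Regulatory Authorization required.
[R5] operates outdoor seating on a public sidewalk; occupies leased commercial space → exempt from General Business Permit.
[R6] operates outdoor seating on a public sidewalk; occupies leased commercial space → Annual Authorization required.
[R7] revenue $1,500,000 > $1,150,000; vehicles 17 ≤ 36; operates outdoor seating on a public sidewalk → Small Business Certificate not required.
[R8] sells secondhand or consigned goods; operates outdoor seating on a public sidewalk → Annual License required.

Annual Authorization, Annual License, General Business Registration, Regulatory Authorization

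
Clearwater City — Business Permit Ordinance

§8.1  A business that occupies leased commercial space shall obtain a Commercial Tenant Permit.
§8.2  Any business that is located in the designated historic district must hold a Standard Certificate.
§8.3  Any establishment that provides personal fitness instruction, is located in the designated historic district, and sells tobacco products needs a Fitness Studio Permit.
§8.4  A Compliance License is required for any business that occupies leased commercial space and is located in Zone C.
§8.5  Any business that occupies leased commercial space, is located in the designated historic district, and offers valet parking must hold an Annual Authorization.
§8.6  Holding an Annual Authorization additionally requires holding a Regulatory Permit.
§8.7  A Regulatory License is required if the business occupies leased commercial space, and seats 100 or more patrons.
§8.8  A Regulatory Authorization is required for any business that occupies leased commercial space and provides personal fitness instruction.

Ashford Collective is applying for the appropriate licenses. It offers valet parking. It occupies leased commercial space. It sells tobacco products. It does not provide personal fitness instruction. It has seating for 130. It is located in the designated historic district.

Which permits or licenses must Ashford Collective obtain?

§8.1 occupies leased commercial space → Commercial Tenant Permit required.
§8.2 is located in the designated historic district → Standard Certificate required.
§8.3 does not provide personal fitness instruction; is located in the designated historic district; sells tobacco products → Fitness Studio Permit not required.
§8.4 occupies leased commercial space; is located in the designated historic district (not: is located in Zone C) → Compliance License not required.
§8.5 occupies leased commercial space; is located in the designated historic district; offers valet parking → Annual Authorization required.
§8.6 Annual Authorization is required → Regulatory Permit also required.
§8.7 occupies leased commercial space; seating 130 ≥ 100 → Regulatory License required.
§8.8 occupies leased commercial space; does not provide personal fitness instruction → Regulatory Authorization not required.

Annual Authorization, Commercial Tenant Permit, Regulatory License, Regulatory Permit, Standard Certificate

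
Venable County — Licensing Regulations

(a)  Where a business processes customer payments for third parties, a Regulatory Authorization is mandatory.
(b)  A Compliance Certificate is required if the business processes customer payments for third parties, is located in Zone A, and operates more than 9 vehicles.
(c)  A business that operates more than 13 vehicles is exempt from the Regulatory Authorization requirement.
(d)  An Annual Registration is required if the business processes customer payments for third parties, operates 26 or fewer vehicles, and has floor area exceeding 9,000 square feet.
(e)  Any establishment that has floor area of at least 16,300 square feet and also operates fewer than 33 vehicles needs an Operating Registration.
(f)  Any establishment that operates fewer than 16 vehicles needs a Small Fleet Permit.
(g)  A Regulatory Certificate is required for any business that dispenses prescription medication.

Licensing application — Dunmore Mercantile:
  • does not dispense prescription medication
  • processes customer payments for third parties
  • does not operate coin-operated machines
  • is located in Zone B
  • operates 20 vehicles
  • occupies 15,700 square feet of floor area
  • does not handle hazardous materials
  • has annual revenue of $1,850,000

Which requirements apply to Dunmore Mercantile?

Annual Registration

(a) processes customer payments for third parties → Regulatory Authorization required.
(b) processes customer payments for third parties; is located in Zone B (not: is located in Zone A); vehicles 20 > 9 → Compliance Certificate not required.
(c) vehicles 20 > 13 → exempt from Regulatory Authorization.
(d) processes customer payments for third parties; vehicles 20 ≤ 26; floor area 15,700 square feet > 9,000 square feet → Annual Registration required.
(e) floor area 15,700 square feet < 16,300 square feet; vehicles 20 < 33 → Operating Registration not required.
(f) vehicles 20 ≥ 16 → Small Fleet Permit not required.
(g) does not dispense prescription medication → Regulatory Certificate not required.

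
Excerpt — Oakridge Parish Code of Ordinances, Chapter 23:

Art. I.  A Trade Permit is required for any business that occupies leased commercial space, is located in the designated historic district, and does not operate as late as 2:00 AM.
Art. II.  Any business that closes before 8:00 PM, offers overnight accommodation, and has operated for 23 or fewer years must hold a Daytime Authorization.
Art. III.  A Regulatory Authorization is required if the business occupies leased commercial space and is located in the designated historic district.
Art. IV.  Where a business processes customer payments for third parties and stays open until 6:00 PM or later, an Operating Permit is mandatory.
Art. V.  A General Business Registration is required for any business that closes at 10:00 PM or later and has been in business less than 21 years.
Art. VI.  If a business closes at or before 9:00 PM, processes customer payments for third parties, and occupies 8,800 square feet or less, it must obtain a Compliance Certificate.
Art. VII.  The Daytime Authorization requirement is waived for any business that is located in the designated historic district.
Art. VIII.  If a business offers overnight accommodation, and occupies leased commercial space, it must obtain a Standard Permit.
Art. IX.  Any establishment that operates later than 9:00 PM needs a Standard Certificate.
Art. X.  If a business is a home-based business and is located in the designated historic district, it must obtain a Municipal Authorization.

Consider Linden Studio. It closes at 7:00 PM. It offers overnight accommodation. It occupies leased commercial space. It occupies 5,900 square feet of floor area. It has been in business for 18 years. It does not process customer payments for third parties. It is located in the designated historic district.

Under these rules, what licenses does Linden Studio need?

Regulatory Authorization, Standard Permit, Trade Permit

Art. I. occupies leased commercial space; is located in the designated historic district; closes 7:00 PM, at/before 2:00 AM → Trade Permit required.
Art. II. closes 7:00 PM, at/before 8:00 PM; offers overnight accommodation; years in business 18 ≤ 23 → Daytime Authorization required.
Art. III. occupies leased commercial space; is located in the designated historic district → Regulatory Authorization required.
Art. IV. does not process customer payments for third parties; closes 7:00 PM, after 6:00 PM → Operating Permit not required.
Art. V. closes 7:00 PM, at/before 10:00 PM; years in business 18 < 21 → General Business Registration not required.
Art. VI. closes 7:00 PM, at/before 9:00 PM; does not process customer payments for third parties; floor area 5,900 square feet ≤ 8,800 square feet → Compliance Certificate not required.
Art. VII. is located in the designated historic district → exempt from Daytime Authorization.
Art. VIII. offers overnight accommodation; occupies leased commercial space → Standard Permit required.
Art. IX. closes 7:00 PM, at/before 9:00 PM → Standard Certificate not required.
Art. X. occupies leased commercial space (not: is a home-based business); is located in the designated historic district → Municipal Authorization not required.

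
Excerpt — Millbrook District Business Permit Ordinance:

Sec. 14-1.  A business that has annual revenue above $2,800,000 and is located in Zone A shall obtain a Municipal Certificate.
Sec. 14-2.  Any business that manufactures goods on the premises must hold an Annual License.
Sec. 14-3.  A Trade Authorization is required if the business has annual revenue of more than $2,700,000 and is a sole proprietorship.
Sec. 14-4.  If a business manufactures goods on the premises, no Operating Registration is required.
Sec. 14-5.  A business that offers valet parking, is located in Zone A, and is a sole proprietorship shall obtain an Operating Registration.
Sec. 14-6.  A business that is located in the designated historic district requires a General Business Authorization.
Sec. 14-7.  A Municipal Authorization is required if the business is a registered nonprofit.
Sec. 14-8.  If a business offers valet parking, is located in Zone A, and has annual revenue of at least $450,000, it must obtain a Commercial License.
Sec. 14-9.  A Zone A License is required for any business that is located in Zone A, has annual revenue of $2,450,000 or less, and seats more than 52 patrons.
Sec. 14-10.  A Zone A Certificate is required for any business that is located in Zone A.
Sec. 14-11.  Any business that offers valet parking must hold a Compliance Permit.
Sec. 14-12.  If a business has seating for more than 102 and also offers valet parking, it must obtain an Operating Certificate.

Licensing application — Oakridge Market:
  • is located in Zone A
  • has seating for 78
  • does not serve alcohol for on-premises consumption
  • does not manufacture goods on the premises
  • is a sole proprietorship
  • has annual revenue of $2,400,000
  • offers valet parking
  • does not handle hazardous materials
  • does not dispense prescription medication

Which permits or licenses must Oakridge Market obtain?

Sec. 14-1. revenue $2,400,000 ≤ $2,800,000; is located in Zone A → Municipal Certificate not required.
Sec. 14-2. does not manufacture goods on the premises → Annual License not required.
Sec. 14-3. revenue $2,400,000 ≤ $2,700,000; is a sole proprietorship → Trade Authorization not required.
Sec. 14-4. does not manufacture goods on the premises → Operating Registration exemption does not apply.
Sec. 14-5. offers valet parking; is located in Zone A; is a sole proprietorship → Operating Registration required.
Sec. 14-6. is located in Zone A (not: is located in the designated historic district) → General Business Authorization not required.
Sec. 14-7. is a sole proprietorship (not: is a registered nonprofit) → Municipal Authorization not required.
Sec. 14-8. offers valet parking; is located in Zone A; revenue $2,400,000 ≥ $450,000 → Commercial License required.
Sec. 14-9. is located in Zone A; revenue $2,400,000 ≤ $2,450,000; seating 78 > 52 → Zone A License required.
Sec. 14-10. is located in Zone A → Zone A Certificate required.
Sec. 14-11. offers valet parking → Compliance Permit required.
Sec. 14-12. seating 78 ≤ 102; offers valet parking → Operating Certificate not required.

Commercial License, Compliance Permit, Operating Registration, Zone A Certificate, Zone A License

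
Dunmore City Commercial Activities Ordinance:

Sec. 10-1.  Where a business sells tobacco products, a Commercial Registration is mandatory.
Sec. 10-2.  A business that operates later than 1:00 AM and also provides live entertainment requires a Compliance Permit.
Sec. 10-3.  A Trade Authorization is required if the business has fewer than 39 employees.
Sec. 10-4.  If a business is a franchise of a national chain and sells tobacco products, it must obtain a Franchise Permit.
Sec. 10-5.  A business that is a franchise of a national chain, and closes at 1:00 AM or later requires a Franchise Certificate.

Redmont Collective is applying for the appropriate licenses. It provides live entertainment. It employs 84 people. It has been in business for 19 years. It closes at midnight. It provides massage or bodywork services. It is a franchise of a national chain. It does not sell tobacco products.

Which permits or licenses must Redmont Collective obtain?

None

Sec. 10-1. does not sell tobacco products → Commercial Registration not required.
Sec. 10-2. closes midnight, at/before 1:00 AM; provides live entertainment → Compliance Permit not required.
Sec. 10-3. employees 84 ≥ 39 → Trade Authorization not required.
Sec. 10-4. is a franchise of a national chain; does not sell tobacco products → Franchise Permit not required.
Sec. 10-5. is a franchise of a national chain; closes midnight, at/before 1:00 AM → Franchise Certificate not required.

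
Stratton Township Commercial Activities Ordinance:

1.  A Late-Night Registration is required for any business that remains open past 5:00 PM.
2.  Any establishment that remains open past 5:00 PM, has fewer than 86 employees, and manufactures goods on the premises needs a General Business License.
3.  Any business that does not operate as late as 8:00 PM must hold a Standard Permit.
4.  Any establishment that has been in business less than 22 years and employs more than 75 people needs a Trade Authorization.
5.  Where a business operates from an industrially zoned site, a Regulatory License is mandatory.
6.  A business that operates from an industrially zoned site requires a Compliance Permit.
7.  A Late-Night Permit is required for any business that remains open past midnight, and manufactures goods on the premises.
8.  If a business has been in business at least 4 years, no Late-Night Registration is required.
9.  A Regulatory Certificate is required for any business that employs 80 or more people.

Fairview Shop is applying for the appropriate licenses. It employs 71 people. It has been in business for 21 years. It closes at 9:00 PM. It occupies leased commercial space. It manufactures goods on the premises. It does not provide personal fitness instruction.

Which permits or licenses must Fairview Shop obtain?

General Business License

1. closes 9:00 PM, after 5:00 PM → Late-Night Registration required.
2. closes 9:00 PM, after 5:00 PM; employees 71 < 86; manufactures goods on the premises → General Business License required.
3. closes 9:00 PM, after 8:00 PM → Standard Permit not required.
4. years in business 21 < 22; employees 71 ≤ 75 → Trade Authorization not required.
5. occupies leased commercial space (not: operates from an industrially zoned site) → Regulatory License not required.
6. occupies leased commercial space (not: operates from an industrially zoned site) → Compliance Permit not required.
7. closes 9:00 PM, at/before midnight; manufactures goods on the premises → Late-Night Permit not required.
8. years in business 21 ≥ 4 → exempt from Late-Night Registration.
9. employees 71 < 80 → Regulatory Certificate not required.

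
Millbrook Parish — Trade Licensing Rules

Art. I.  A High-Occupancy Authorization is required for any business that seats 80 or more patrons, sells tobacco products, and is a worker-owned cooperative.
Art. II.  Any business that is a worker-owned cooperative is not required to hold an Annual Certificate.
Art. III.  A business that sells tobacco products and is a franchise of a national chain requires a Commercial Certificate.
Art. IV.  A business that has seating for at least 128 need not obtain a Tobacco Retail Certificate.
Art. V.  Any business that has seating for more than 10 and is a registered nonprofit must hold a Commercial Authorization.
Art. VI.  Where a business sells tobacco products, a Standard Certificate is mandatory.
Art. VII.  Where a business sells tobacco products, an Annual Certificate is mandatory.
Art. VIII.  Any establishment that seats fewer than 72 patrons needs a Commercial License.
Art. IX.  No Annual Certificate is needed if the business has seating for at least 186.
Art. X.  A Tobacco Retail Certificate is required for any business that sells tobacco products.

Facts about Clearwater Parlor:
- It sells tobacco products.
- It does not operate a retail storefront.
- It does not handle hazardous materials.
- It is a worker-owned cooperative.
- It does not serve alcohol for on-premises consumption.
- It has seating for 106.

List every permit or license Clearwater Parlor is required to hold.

Art. I. seating 106 ≥ 80; sells tobacco products; is a worker-owned cooperative → High-Occupancy Authorization required.
Art. II. is a worker-owned cooperative → exempt from Annual Certificate.
Art. III. sells tobacco products; is a worker-owned cooperative (not: is a franchise of a national chain) → Commercial Certificate not required.
Art. IV. seating 106 < 128 → Tobacco Retail Certificate exemption does not apply.
Art. V. seating 106 > 10; is a worker-owned cooperative (not: is a registered nonprofit) → Commercial Authorization not required.
Art. VI. sells tobacco products → Standard Certificate required.
Art. VII. sells tobacco products → Annual Certificate required.
Art. VIII. seating 106 ≥ 72 → Commercial License not required.
Art. IX. seating 106 < 186 → Annual Certificate exemption does not apply.
Art. X. sells tobacco products → Tobacco Retail Certificate required.

High-Occupancy Authorization, Standard Certificate, Tobacco Retail Certificate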